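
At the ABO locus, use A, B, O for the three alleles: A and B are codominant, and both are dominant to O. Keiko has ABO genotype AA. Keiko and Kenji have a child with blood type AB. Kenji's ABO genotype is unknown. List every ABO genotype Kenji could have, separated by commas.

AB, BB, BO

For each candidate genotype of Kenji, check whether crossing it with AA can produce every observed child phenotype.
  AA → possible child types {A} ✗
  AB → possible child types {A, AB} ✓
  AO → possible child types {A} ✗
  BB → possible child types {AB} ✓
  BO → possible child types {A, AB} ✓
  OO → possible child types {A} ✗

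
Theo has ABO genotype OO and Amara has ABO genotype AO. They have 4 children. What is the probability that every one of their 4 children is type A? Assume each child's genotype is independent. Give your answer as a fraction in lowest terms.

1/16

ABO cross OO × AO → 1/2 O, 1/2 A.
So P(type A) = 1/2 per child.
All 4 independent: (1/2)^4 = 1/16.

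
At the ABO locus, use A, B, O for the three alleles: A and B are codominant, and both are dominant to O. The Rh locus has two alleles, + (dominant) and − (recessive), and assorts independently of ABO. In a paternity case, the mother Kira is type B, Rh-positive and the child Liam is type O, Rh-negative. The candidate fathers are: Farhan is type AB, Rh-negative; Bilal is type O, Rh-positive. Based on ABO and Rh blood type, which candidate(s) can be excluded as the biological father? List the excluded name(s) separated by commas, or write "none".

A candidate is excluded only if no genotype consistent with his phenotype could produce a type O, Rh-negative child with a type B, Rh-positive mother.
Farhan (type AB, Rh-): no genotype consistent with that phenotype can produce a type-O Rh- child with a type-B mother.

Farhan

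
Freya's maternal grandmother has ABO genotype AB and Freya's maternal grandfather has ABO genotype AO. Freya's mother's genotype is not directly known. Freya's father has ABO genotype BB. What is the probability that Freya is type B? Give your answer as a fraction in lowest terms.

Freya's mother's ABO genotype from AB × AO: 1/4 AA, 1/4 AB, 1/4 AO, 1/4 BO.
Crossing each possibility with the father BB and summing P(type B): 1/4·0 + 1/4·1/2 + 1/4·1/2 + 1/4·1 = 1/2.

1/2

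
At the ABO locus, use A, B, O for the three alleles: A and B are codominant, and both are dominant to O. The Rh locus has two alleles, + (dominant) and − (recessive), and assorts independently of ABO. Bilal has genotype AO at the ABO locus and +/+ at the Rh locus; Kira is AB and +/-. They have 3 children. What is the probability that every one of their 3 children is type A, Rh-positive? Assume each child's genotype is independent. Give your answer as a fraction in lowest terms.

ABO cross AO × AB → 1/2 A, 1/4 B, 1/4 AB.
Rh cross +/+ × +/- → 1 Rh+; so P(type A, Rh-positive) = 1/2 × 1 = 1/2 per child.
All 3 independent: (1/2)^3 = 1/8.

1/8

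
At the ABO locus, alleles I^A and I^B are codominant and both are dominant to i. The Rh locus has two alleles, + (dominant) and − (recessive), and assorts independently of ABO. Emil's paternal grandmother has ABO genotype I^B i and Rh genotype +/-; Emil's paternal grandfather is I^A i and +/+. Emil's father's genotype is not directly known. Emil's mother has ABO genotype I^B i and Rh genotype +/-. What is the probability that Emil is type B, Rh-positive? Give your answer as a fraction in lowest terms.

Emil's father's ABO genotype from I^B i × I^A i: 1/4 I^A I^B, 1/4 I^A i, 1/4 I^B i, 1/4 i i.
Crossing each possibility with the mother I^B i and summing P(type B): 1/4·1/2 + 1/4·1/4 + 1/4·3/4 + 1/4·1/2 = 1/2.
Similarly for Rh via the father's Rh distribution: P(Rh+) = 7/8.
Independent loci: 1/2 × 7/8 = 7/16.

7/16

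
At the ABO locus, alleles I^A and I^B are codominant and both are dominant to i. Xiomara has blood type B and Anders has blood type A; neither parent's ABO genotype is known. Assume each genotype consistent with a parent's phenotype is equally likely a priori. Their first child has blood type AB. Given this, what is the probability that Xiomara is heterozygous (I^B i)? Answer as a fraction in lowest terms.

1/3

Possible genotypes: Xiomara ∈ {I^B I^B, I^B i}; Anders ∈ {I^A I^A, I^A i}.
Weight each parental genotype pair by prior × P(type-AB child):
  I^B I^B × I^A I^A: posterior weight 4/9.
  I^B I^B × I^A i: posterior weight 2/9.
  I^B i × I^A I^A: posterior weight 2/9.
  I^B i × I^A i: posterior weight 1/9.
Sum the posterior weight over pairs where Xiomara is I^B i: 1/3.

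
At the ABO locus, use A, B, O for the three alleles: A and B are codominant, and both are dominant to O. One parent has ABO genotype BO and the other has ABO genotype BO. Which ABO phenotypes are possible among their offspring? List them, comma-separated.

O, B

Gametes from BO × BO give offspring ABO genotypes BB, BO, OO, i.e. phenotypes O, B.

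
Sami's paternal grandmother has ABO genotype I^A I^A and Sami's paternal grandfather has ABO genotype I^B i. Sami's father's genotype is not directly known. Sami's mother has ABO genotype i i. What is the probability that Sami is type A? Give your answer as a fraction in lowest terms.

1/2

Sami's father's ABO genotype from I^A I^A × I^B i: 1/2 I^A I^B, 1/2 I^A i.
Crossing each possibility with the mother i i and summing P(type A): 1/2·1/2 + 1/2·1/2 = 1/2.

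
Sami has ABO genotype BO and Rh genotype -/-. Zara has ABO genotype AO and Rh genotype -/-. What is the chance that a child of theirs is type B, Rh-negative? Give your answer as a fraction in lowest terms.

1/4

ABO cross BO × AO → offspring phenotypes: 1/4 O, 1/4 A, 1/4 B, 1/4 AB.
Rh cross -/- × -/- → 1 Rh-.
Independent loci: P(type B, Rh-negative) = 1/4 × 1 = 1/4.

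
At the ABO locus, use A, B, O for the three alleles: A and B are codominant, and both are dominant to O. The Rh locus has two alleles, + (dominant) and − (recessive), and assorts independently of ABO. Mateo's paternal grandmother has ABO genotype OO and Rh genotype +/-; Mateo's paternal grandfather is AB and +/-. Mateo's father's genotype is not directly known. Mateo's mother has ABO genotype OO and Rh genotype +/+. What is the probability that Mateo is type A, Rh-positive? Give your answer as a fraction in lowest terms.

1/4

Mateo's father's ABO genotype from OO × AB: 1/2 AO, 1/2 BO.
Crossing each possibility with the mother OO and summing P(type A): 1/2·1/2 + 1/2·0 = 1/4.
Similarly for Rh via the father's Rh distribution: P(Rh+) = 1.
Independent loci: 1/4 × 1 = 1/4.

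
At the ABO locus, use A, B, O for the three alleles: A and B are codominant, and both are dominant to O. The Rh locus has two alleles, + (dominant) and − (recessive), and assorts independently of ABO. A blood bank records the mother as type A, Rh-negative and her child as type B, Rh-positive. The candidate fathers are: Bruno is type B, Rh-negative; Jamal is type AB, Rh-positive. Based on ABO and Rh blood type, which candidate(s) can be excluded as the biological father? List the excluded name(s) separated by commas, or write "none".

Bruno

A candidate is excluded only if no genotype consistent with his phenotype could produce a type B, Rh-positive child with a type A, Rh-negative mother.
Bruno (type B, Rh-): no genotype consistent with that phenotype can produce a type-B Rh+ child with a type-A mother.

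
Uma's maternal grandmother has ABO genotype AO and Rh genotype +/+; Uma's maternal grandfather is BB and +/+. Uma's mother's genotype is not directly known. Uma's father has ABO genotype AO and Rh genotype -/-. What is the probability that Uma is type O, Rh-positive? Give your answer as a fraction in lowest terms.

Uma's mother's ABO genotype from AO × BB: 1/2 AB, 1/2 BO.
Crossing each possibility with the father AO and summing P(type O): 1/2·0 + 1/2·1/4 = 1/8.
Similarly for Rh via the mother's Rh distribution: P(Rh+) = 1.
Independent loci: 1/8 × 1 = 1/8.

1/8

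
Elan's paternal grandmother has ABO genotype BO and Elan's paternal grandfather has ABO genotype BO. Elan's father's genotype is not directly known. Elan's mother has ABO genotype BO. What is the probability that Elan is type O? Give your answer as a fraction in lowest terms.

Elan's father's ABO genotype from BO × BO: 1/4 BB, 1/2 BO, 1/4 OO.
Crossing each possibility with the mother BO and summing P(type O): 1/4·0 + 1/2·1/4 + 1/4·1/2 = 1/4.

1/4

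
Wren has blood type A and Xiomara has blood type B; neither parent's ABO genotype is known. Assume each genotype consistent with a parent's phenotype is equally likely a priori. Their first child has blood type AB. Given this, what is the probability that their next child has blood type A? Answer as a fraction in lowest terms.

Possible genotypes: Wren ∈ {AA, AO}; Xiomara ∈ {BB, BO}.
Weight each parental genotype pair by prior × P(type-AB child):
  AA × BB: posterior weight 4/9; P(next child type A) = 0.
  AA × BO: posterior weight 2/9; P(next child type A) = 1/2.
  AO × BB: posterior weight 2/9; P(next child type A) = 0.
  AO × BO: posterior weight 1/9; P(next child type A) = 1/4.
Weighted sum = 5/36.

5/36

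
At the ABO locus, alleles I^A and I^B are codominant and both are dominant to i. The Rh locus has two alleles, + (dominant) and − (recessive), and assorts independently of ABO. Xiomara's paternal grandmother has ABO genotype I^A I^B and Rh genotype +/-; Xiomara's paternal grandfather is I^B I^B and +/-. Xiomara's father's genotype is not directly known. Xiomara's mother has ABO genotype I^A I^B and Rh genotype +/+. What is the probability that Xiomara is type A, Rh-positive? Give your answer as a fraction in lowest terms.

1/8

Xiomara's father's ABO genotype from I^A I^B × I^B I^B: 1/2 I^A I^B, 1/2 I^B I^B.
Crossing each possibility with the mother I^A I^B and summing P(type A): 1/2·1/4 + 1/2·0 = 1/8.
Similarly for Rh via the father's Rh distribution: P(Rh+) = 1.
Independent loci: 1/8 × 1 = 1/8.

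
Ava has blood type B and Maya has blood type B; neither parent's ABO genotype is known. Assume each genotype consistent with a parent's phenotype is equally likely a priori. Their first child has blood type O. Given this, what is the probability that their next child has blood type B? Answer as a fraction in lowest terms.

3/4

Possible genotypes: Ava ∈ {I^B I^B, I^B i}; Maya ∈ {I^B I^B, I^B i}.
Weight each parental genotype pair by prior × P(type-O child):
  I^B i × I^B i: posterior weight 1; P(next child type B) = 3/4.
Weighted sum = 3/4.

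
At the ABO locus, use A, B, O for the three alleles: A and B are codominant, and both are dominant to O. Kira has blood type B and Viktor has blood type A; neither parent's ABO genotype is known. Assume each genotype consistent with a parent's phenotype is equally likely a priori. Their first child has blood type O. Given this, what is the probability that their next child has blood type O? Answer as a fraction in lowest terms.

1/4

Possible genotypes: Kira ∈ {BB, BO}; Viktor ∈ {AA, AO}.
Weight each parental genotype pair by prior × P(type-O child):
  BO × AO: posterior weight 1; P(next child type O) = 1/4.
Weighted sum = 1/4.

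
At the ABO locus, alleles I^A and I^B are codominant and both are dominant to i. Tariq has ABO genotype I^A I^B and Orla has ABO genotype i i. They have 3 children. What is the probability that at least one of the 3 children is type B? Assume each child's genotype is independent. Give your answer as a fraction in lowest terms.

ABO cross I^A I^B × i i → 1/2 A, 1/2 B.
So P(type B) = 1/2 per child.
P(none) = (1/2)^3 = 1/8; P(at least one) = 1 − 1/8 = 7/8.

7/8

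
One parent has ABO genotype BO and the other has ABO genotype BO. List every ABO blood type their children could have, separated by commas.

Gametes from BO × BO give offspring ABO genotypes BB, BO, OO, i.e. phenotypes O, B.

O, B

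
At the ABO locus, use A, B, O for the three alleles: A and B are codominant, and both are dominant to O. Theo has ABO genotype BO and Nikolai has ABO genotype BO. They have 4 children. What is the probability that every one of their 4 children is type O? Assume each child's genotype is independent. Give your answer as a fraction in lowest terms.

1/256

ABO cross BO × BO → 1/4 O, 3/4 B.
So P(type O) = 1/4 per child.
All 4 independent: (1/4)^4 = 1/256.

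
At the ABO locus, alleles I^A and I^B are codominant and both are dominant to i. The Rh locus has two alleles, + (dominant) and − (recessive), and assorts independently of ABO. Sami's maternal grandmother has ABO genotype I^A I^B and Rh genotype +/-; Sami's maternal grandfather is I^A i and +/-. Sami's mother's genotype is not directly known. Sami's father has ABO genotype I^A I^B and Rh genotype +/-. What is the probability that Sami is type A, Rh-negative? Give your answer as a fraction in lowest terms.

Sami's mother's ABO genotype from I^A I^B × I^A i: 1/4 I^A I^A, 1/4 I^A I^B, 1/4 I^A i, 1/4 I^B i.
Crossing each possibility with the father I^A I^B and summing P(type A): 1/4·1/2 + 1/4·1/4 + 1/4·1/2 + 1/4·1/4 = 3/8.
Similarly for Rh via the mother's Rh distribution: P(Rh-) = 1/4.
Independent loci: 3/8 × 1/4 = 3/32.

3/32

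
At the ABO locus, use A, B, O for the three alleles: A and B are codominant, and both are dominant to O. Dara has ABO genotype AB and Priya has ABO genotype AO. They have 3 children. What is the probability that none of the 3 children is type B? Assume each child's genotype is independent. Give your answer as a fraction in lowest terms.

27/64

ABO cross AB × AO → 1/2 A, 1/4 B, 1/4 AB.
So P(type B) = 1/4 per child.
P(not type B) = 3/4 for one child; (3/4)^3 = 27/64.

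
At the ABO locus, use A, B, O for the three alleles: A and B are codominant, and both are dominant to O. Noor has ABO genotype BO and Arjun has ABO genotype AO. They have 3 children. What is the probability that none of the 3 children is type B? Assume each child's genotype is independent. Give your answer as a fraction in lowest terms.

ABO cross BO × AO → 1/4 O, 1/4 A, 1/4 B, 1/4 AB.
So P(type B) = 1/4 per child.
P(not type B) = 3/4 for one child; (3/4)^3 = 27/64.

27/64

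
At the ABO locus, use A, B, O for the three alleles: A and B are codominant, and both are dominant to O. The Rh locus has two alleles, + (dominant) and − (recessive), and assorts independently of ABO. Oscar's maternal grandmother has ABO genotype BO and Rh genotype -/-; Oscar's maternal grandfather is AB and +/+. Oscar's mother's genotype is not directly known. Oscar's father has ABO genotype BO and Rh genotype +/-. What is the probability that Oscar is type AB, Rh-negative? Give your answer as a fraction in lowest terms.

Oscar's mother's ABO genotype from BO × AB: 1/4 AB, 1/4 AO, 1/4 BB, 1/4 BO.
Crossing each possibility with the father BO and summing P(type AB): 1/4·1/4 + 1/4·1/4 + 1/4·0 + 1/4·0 = 1/8.
Similarly for Rh via the mother's Rh distribution: P(Rh-) = 1/4.
Independent loci: 1/8 × 1/4 = 1/32.

1/32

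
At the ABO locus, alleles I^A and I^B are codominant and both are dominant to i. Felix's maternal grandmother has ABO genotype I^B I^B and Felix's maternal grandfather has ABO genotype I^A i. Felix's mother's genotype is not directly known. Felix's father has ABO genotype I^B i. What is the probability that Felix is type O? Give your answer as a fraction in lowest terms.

1/8

Felix's mother's ABO genotype from I^B I^B × I^A i: 1/2 I^A I^B, 1/2 I^B i.
Crossing each possibility with the father I^B i and summing P(type O): 1/2·0 + 1/2·1/4 = 1/8.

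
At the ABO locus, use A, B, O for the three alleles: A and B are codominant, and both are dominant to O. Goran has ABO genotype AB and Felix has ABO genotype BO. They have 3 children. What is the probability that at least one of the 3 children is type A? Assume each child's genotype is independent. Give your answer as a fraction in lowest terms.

37/64

ABO cross AB × BO → 1/4 A, 1/2 B, 1/4 AB.
So P(type A) = 1/4 per child.
P(none) = (3/4)^3 = 27/64; P(at least one) = 1 − 27/64 = 37/64.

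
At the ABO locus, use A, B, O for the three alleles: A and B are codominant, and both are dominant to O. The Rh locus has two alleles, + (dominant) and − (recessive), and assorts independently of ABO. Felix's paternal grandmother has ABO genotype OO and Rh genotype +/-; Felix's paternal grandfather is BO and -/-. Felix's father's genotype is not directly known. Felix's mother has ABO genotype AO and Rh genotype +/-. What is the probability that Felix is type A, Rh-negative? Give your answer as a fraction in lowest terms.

Felix's father's ABO genotype from OO × BO: 1/2 BO, 1/2 OO.
Crossing each possibility with the mother AO and summing P(type A): 1/2·1/4 + 1/2·1/2 = 3/8.
Similarly for Rh via the father's Rh distribution: P(Rh-) = 3/8.
Independent loci: 3/8 × 3/8 = 9/64.

9/64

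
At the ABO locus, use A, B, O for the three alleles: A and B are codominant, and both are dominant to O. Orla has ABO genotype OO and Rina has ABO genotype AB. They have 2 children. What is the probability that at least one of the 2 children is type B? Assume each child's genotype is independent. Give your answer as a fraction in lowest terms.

3/4

ABO cross OO × AB → 1/2 A, 1/2 B.
So P(type B) = 1/2 per child.
P(none) = (1/2)^2 = 1/4; P(at least one) = 1 − 1/4 = 3/4.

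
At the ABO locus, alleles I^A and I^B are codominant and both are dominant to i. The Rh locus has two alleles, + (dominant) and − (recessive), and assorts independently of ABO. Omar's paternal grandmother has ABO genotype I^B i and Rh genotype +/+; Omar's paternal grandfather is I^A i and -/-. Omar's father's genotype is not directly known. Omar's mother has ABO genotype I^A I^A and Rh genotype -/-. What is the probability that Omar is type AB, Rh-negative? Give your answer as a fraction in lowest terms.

1/8

Omar's father's ABO genotype from I^B i × I^A i: 1/4 I^A I^B, 1/4 I^A i, 1/4 I^B i, 1/4 i i.
Crossing each possibility with the mother I^A I^A and summing P(type AB): 1/4·1/2 + 1/4·0 + 1/4·1/2 + 1/4·0 = 1/4.
Similarly for Rh via the father's Rh distribution: P(Rh-) = 1/2.
Independent loci: 1/4 × 1/2 = 1/8.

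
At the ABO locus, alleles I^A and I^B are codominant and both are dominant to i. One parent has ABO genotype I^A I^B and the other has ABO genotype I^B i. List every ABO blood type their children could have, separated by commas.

Gametes from I^A I^B × I^B i give offspring ABO genotypes I^A I^B, I^A i, I^B I^B, I^B i, i.e. phenotypes A, B, AB.

A, B, AB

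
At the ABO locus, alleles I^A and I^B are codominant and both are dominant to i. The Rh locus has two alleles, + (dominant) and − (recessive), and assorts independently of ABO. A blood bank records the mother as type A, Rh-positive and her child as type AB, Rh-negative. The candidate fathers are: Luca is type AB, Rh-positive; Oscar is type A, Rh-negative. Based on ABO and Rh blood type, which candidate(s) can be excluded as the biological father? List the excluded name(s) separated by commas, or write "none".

Oscar

A candidate is excluded only if no genotype consistent with his phenotype could produce a type AB, Rh-negative child with a type A, Rh-positive mother.
Oscar (type A, Rh-): no genotype consistent with that phenotype can produce a type-AB Rh- child with a type-A mother.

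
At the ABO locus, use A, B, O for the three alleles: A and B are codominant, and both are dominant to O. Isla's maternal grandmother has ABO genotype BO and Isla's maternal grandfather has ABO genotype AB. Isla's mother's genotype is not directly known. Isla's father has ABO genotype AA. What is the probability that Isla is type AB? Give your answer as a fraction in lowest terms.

1/2

Isla's mother's ABO genotype from BO × AB: 1/4 AB, 1/4 AO, 1/4 BB, 1/4 BO.
Crossing each possibility with the father AA and summing P(type AB): 1/4·1/2 + 1/4·0 + 1/4·1 + 1/4·1/2 = 1/2.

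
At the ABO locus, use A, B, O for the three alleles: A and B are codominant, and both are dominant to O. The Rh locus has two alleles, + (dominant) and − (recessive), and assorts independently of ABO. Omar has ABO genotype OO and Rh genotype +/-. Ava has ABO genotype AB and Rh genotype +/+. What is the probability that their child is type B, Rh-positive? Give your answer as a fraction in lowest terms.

ABO cross OO × AB → offspring phenotypes: 1/2 A, 1/2 B.
Rh cross +/- × +/+ → 1 Rh+.
Independent loci: P(type B, Rh-positive) = 1/2 × 1 = 1/2.

1/2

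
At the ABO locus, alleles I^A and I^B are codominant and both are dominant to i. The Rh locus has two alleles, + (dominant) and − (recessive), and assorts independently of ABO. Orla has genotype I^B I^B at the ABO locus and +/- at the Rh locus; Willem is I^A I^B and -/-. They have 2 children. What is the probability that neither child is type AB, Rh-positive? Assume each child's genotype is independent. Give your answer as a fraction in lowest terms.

9/16

ABO cross I^B I^B × I^A I^B → 1/2 B, 1/2 AB.
Rh cross +/- × -/- → 1/2 Rh+, 1/2 Rh-; so P(type AB, Rh-positive) = 1/2 × 1/2 = 1/4 per child.
P(not type AB, Rh-positive) = 3/4 for one child; (3/4)^2 = 9/16.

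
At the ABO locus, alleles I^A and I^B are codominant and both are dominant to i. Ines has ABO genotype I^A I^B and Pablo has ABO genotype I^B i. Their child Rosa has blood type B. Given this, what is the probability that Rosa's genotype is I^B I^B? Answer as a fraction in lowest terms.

1/2

Cross I^A I^B × I^B i → 1/4 I^A I^B, 1/4 I^A i, 1/4 I^B I^B, 1/4 I^B i.
Type-B genotypes among offspring: I^B I^B (1/4), I^B i (1/4); total 1/2.
P(I^B I^B | type B) = (1/4) / (1/2) = 1/2.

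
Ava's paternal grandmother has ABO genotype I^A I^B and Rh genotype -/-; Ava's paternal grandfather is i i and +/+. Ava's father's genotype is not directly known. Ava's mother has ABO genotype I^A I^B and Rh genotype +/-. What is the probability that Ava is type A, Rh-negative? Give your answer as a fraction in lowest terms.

Ava's father's ABO genotype from I^A I^B × i i: 1/2 I^A i, 1/2 I^B i.
Crossing each possibility with the mother I^A I^B and summing P(type A): 1/2·1/2 + 1/2·1/4 = 3/8.
Similarly for Rh via the father's Rh distribution: P(Rh-) = 1/4.
Independent loci: 3/8 × 1/4 = 3/32.

3/32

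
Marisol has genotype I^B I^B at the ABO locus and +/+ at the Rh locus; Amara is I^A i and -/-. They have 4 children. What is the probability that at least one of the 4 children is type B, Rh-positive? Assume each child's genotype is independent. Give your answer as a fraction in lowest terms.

15/16

ABO cross I^B I^B × I^A i → 1/2 B, 1/2 AB.
Rh cross +/+ × -/- → 1 Rh+; so P(type B, Rh-positive) = 1/2 × 1 = 1/2 per child.
P(none) = (1/2)^4 = 1/16; P(at least one) = 1 − 1/16 = 15/16.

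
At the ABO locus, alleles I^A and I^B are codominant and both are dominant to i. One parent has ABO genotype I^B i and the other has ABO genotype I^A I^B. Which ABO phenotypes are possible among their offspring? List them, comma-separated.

Gametes from I^B i × I^A I^B give offspring ABO genotypes I^A I^B, I^A i, I^B I^B, I^B i, i.e. phenotypes A, B, AB.

A, B, AB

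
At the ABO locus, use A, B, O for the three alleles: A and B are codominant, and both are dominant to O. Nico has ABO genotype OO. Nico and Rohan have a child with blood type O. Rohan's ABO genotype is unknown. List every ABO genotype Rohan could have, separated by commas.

For each candidate genotype of Rohan, check whether crossing it with OO can produce every observed child phenotype.
  AA → possible child types {A} ✗
  AB → possible child types {A, B} ✗
  AO → possible child types {O, A} ✓
  BB → possible child types {B} ✗
  BO → possible child types {O, B} ✓
  OO → possible child types {O} ✓

AO, BO, OO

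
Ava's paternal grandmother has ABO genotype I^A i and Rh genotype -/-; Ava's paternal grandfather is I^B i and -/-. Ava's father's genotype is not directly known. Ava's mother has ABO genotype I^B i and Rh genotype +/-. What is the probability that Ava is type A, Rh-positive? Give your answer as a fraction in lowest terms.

Ava's father's ABO genotype from I^A i × I^B i: 1/4 I^A I^B, 1/4 I^A i, 1/4 I^B i, 1/4 i i.
Crossing each possibility with the mother I^B i and summing P(type A): 1/4·1/4 + 1/4·1/4 + 1/4·0 + 1/4·0 = 1/8.
Similarly for Rh via the father's Rh distribution: P(Rh+) = 1/2.
Independent loci: 1/8 × 1/2 = 1/16.

1/16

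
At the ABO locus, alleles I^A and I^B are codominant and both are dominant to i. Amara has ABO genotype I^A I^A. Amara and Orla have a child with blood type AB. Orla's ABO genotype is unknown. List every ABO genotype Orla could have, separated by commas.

I^A I^B, I^B I^B, I^B i

For each candidate genotype of Orla, check whether crossing it with I^A I^A can produce every observed child phenotype.
  I^A I^A → possible child types {A} ✗
  I^A I^B → possible child types {A, AB} ✓
  I^A i → possible child types {A} ✗
  I^B I^B → possible child types {AB} ✓
  I^B i → possible child types {A, AB} ✓
  i i → possible child types {A} ✗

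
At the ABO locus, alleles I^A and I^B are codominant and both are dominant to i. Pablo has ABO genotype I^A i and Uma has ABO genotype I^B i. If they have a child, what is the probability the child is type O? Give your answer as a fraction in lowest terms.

1/4

ABO cross I^A i × I^B i → offspring phenotypes: 1/4 O, 1/4 A, 1/4 B, 1/4 AB.
So P(type O) = 1/4.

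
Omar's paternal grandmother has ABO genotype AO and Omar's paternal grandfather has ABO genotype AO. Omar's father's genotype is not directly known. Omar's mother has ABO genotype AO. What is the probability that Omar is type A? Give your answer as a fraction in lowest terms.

3/4

Omar's father's ABO genotype from AO × AO: 1/4 AA, 1/2 AO, 1/4 OO.
Crossing each possibility with the mother AO and summing P(type A): 1/4·1 + 1/2·3/4 + 1/4·1/2 = 3/4.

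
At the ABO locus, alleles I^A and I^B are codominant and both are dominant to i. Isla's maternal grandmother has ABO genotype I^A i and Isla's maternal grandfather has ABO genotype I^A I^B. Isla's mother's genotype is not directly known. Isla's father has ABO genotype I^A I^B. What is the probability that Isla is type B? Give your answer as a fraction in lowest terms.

1/4

Isla's mother's ABO genotype from I^A i × I^A I^B: 1/4 I^A I^A, 1/4 I^A I^B, 1/4 I^A i, 1/4 I^B i.
Crossing each possibility with the father I^A I^B and summing P(type B): 1/4·0 + 1/4·1/4 + 1/4·1/4 + 1/4·1/2 = 1/4.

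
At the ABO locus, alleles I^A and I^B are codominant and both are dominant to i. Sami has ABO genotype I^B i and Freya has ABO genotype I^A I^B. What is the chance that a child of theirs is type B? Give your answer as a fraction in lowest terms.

1/2

ABO cross I^B i × I^A I^B → offspring phenotypes: 1/4 A, 1/2 B, 1/4 AB.
So P(type B) = 1/2.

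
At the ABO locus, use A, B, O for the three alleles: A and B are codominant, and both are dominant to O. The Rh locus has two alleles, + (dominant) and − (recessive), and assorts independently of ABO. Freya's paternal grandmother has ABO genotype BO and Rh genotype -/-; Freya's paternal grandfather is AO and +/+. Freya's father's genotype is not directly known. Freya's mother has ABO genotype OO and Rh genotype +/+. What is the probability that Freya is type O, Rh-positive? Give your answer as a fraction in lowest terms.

Freya's father's ABO genotype from BO × AO: 1/4 AB, 1/4 AO, 1/4 BO, 1/4 OO.
Crossing each possibility with the mother OO and summing P(type O): 1/4·0 + 1/4·1/2 + 1/4·1/2 + 1/4·1 = 1/2.
Similarly for Rh via the father's Rh distribution: P(Rh+) = 1.
Independent loci: 1/2 × 1 = 1/2.

1/2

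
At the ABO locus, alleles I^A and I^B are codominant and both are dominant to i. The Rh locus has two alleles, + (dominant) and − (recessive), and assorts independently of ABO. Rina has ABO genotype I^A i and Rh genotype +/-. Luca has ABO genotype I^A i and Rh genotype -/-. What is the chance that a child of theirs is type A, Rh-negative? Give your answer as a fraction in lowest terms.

3/8

ABO cross I^A i × I^A i → offspring phenotypes: 1/4 O, 3/4 A.
Rh cross +/- × -/- → 1/2 Rh+, 1/2 Rh-.
Independent loci: P(type A, Rh-negative) = 3/4 × 1/2 = 3/8.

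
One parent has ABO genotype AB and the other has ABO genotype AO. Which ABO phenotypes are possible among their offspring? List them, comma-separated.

Gametes from AB × AO give offspring ABO genotypes AA, AB, AO, BO, i.e. phenotypes A, B, AB.

A, B, AB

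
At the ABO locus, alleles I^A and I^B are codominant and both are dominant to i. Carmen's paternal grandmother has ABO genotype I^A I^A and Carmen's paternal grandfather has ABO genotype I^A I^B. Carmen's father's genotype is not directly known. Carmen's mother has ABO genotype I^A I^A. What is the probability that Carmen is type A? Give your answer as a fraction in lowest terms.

Carmen's father's ABO genotype from I^A I^A × I^A I^B: 1/2 I^A I^A, 1/2 I^A I^B.
Crossing each possibility with the mother I^A I^A and summing P(type A): 1/2·1 + 1/2·1/2 = 3/4.

3/4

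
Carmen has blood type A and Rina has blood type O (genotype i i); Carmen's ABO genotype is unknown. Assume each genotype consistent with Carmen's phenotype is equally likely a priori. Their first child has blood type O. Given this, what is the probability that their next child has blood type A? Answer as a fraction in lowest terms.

Possible genotypes: Carmen ∈ {I^A I^A, I^A i}; Rina ∈ {i i}.
Weight each parental genotype pair by prior × P(type-O child):
  I^A i × i i: posterior weight 1; P(next child type A) = 1/2.
Weighted sum = 1/2.

1/2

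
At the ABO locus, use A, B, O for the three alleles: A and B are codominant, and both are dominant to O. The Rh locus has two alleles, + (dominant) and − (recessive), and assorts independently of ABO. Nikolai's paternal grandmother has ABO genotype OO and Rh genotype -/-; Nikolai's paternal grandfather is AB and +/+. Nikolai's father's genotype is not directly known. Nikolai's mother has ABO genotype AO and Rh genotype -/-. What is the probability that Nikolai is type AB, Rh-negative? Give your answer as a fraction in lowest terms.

Nikolai's father's ABO genotype from OO × AB: 1/2 AO, 1/2 BO.
Crossing each possibility with the mother AO and summing P(type AB): 1/2·0 + 1/2·1/4 = 1/8.
Similarly for Rh via the father's Rh distribution: P(Rh-) = 1/2.
Independent loci: 1/8 × 1/2 = 1/16.

1/16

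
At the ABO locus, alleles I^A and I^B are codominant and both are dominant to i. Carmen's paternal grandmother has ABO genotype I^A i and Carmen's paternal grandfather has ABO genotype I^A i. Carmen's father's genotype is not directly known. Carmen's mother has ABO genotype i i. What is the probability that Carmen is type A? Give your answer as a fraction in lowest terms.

Carmen's father's ABO genotype from I^A i × I^A i: 1/4 I^A I^A, 1/2 I^A i, 1/4 i i.
Crossing each possibility with the mother i i and summing P(type A): 1/4·1 + 1/2·1/2 + 1/4·0 = 1/2.

1/2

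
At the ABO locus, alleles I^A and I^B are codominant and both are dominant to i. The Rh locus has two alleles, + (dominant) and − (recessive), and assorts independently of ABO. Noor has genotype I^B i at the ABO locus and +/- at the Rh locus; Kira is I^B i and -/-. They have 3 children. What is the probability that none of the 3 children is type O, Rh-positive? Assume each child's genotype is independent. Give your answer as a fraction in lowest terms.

ABO cross I^B i × I^B i → 1/4 O, 3/4 B.
Rh cross +/- × -/- → 1/2 Rh+, 1/2 Rh-; so P(type O, Rh-positive) = 1/4 × 1/2 = 1/8 per child.
P(not type O, Rh-positive) = 7/8 for one child; (7/8)^3 = 343/512.

343/512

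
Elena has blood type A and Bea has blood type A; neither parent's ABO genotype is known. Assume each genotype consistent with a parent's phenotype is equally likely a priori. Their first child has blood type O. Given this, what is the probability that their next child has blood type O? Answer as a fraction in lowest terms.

Possible genotypes: Elena ∈ {AA, AO}; Bea ∈ {AA, AO}.
Weight each parental genotype pair by prior × P(type-O child):
  AO × AO: posterior weight 1; P(next child type O) = 1/4.
Weighted sum = 1/4.

1/4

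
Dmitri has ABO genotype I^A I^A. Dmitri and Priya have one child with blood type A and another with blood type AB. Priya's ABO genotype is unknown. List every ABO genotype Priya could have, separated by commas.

I^A I^B, I^B i

For each candidate genotype of Priya, check whether crossing it with I^A I^A can produce every observed child phenotype.
  I^A I^A → possible child types {A} ✗
  I^A I^B → possible child types {A, AB} ✓
  I^A i → possible child types {A} ✗
  I^B I^B → possible child types {AB} ✗
  I^B i → possible child types {A, AB} ✓
  i i → possible child types {A} ✗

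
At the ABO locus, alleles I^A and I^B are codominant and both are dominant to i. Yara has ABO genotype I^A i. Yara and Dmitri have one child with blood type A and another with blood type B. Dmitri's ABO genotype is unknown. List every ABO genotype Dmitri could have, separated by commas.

I^A I^B, I^B i

For each candidate genotype of Dmitri, check whether crossing it with I^A i can produce every observed child phenotype.
  I^A I^A → possible child types {A} ✗
  I^A I^B → possible child types {A, B, AB} ✓
  I^A i → possible child types {O, A} ✗
  I^B I^B → possible child types {B, AB} ✗
  I^B i → possible child types {O, A, B, AB} ✓
  i i → possible child types {O, A} ✗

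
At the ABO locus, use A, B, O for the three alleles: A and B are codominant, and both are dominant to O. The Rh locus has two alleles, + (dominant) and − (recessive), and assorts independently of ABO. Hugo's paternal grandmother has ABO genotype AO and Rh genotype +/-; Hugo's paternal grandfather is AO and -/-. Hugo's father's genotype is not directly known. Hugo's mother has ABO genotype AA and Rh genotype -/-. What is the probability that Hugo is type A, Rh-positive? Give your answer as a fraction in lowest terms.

1/4

Hugo's father's ABO genotype from AO × AO: 1/4 AA, 1/2 AO, 1/4 OO.
Crossing each possibility with the mother AA and summing P(type A): 1/4·1 + 1/2·1 + 1/4·1 = 1.
Similarly for Rh via the father's Rh distribution: P(Rh+) = 1/4.
Independent loci: 1 × 1/4 = 1/4.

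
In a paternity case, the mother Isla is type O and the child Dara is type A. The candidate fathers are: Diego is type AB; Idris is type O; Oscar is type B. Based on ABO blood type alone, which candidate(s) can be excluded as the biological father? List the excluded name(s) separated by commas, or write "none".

Idris, Oscar

A candidate is excluded only if no genotype consistent with his phenotype could produce a type A child with a type O mother.
Idris (type O): no genotype consistent with that phenotype can produce a type-A child with a type-O mother.
Oscar (type B): no genotype consistent with that phenotype can produce a type-A child with a type-O mother.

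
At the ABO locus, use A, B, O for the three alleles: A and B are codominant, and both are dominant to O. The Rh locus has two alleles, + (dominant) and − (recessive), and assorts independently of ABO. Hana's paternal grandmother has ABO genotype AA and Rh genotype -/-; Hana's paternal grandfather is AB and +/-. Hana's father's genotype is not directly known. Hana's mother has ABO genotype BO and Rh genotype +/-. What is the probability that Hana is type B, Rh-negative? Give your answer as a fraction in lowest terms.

Hana's father's ABO genotype from AA × AB: 1/2 AA, 1/2 AB.
Crossing each possibility with the mother BO and summing P(type B): 1/2·0 + 1/2·1/2 = 1/4.
Similarly for Rh via the father's Rh distribution: P(Rh-) = 3/8.
Independent loci: 1/4 × 3/8 = 3/32.

3/32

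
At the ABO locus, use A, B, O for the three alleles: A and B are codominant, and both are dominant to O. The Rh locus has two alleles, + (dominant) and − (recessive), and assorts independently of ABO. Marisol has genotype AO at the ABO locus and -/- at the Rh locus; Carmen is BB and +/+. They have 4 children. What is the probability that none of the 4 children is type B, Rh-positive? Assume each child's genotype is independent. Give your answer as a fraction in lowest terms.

1/16

ABO cross AO × BB → 1/2 B, 1/2 AB.
Rh cross -/- × +/+ → 1 Rh+; so P(type B, Rh-positive) = 1/2 × 1 = 1/2 per child.
P(not type B, Rh-positive) = 1/2 for one child; (1/2)^4 = 1/16.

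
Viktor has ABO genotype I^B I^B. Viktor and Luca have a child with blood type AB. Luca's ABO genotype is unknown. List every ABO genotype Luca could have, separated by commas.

I^A I^A, I^A I^B, I^A i

For each candidate genotype of Luca, check whether crossing it with I^B I^B can produce every observed child phenotype.
  I^A I^A → possible child types {AB} ✓
  I^A I^B → possible child types {B, AB} ✓
  I^A i → possible child types {B, AB} ✓
  I^B I^B → possible child types {B} ✗
  I^B i → possible child types {B} ✗
  i i → possible child types {B} ✗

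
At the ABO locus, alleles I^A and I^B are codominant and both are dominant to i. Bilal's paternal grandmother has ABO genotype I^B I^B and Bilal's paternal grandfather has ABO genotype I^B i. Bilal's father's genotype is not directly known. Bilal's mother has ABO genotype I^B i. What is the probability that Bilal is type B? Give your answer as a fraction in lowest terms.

7/8

Bilal's father's ABO genotype from I^B I^B × I^B i: 1/2 I^B I^B, 1/2 I^B i.
Crossing each possibility with the mother I^B i and summing P(type B): 1/2·1 + 1/2·3/4 = 7/8.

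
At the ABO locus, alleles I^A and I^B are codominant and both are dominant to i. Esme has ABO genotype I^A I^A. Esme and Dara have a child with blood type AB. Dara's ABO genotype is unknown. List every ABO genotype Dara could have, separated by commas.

For each candidate genotype of Dara, check whether crossing it with I^A I^A can produce every observed child phenotype.
  I^A I^A → possible child types {A} ✗
  I^A I^B → possible child types {A, AB} ✓
  I^A i → possible child types {A} ✗
  I^B I^B → possible child types {AB} ✓
  I^B i → possible child types {A, AB} ✓
  i i → possible child types {A} ✗

I^A I^B, I^B I^B, I^B i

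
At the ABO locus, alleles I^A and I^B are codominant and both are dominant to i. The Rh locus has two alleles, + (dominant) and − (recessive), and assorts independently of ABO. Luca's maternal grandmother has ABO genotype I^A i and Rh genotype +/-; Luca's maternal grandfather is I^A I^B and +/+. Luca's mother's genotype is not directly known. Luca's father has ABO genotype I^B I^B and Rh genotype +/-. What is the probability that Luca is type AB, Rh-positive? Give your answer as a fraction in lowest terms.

Luca's mother's ABO genotype from I^A i × I^A I^B: 1/4 I^A I^A, 1/4 I^A I^B, 1/4 I^A i, 1/4 I^B i.
Crossing each possibility with the father I^B I^B and summing P(type AB): 1/4·1 + 1/4·1/2 + 1/4·1/2 + 1/4·0 = 1/2.
Similarly for Rh via the mother's Rh distribution: P(Rh+) = 7/8.
Independent loci: 1/2 × 7/8 = 7/16.

7/16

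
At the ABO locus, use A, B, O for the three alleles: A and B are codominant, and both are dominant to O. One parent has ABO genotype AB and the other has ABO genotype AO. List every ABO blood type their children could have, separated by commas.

Gametes from AB × AO give offspring ABO genotypes AA, AB, AO, BO, i.e. phenotypes A, B, AB.

A, B, AB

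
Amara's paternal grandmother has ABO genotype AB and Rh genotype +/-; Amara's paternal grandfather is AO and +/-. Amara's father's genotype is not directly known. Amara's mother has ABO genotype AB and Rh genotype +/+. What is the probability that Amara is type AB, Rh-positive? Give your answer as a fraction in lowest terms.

3/8

Amara's father's ABO genotype from AB × AO: 1/4 AA, 1/4 AB, 1/4 AO, 1/4 BO.
Crossing each possibility with the mother AB and summing P(type AB): 1/4·1/2 + 1/4·1/2 + 1/4·1/4 + 1/4·1/4 = 3/8.
Similarly for Rh via the father's Rh distribution: P(Rh+) = 1.
Independent loci: 3/8 × 1 = 3/8.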